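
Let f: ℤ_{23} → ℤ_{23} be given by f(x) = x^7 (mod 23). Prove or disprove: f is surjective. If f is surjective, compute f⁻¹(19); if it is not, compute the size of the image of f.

Since 23 is prime, the nonzero elements of ℤ_{23} form a cyclic group of order 22.
As gcd(7, 22) = 1, raising to the 7th power is a bijection on this group: if a^7 ≡ b^7 then (ab^{−1})^7 = 1, and the only element of order dividing gcd(7, 22) = 1 is 1, so a = b.
With f(0) = 0 this makes f injective on all of ℤ_{23}, hence bijective (finite equal-size domain and codomain). In particular f is surjective.
Since f is surjective, we find the preimage of 19. The inverse of x ↦ x^7 on (ℤ_{23})^× is x ↦ x^19, because 7·19 = 133 = 6·22 + 1 ≡ 1 (mod 22) and x^{22} = 1 for x ≠ 0 (Fermat). So f⁻¹(19) = 19^19 mod 23.
Repeated squaring mod 23: 19^1 ≡ 19, 19^2 ≡ 19² = 361 ≡ 16, 19^4 ≡ 16² = 256 ≡ 3, 19^8 ≡ 3² = 9, 19^16 ≡ 9² = 81 ≡ 12. Since 19 = 16 + 2 + 1, 19^19 ≡ 12·16·19: 12·16 = 192 ≡ 8, then 8·19 = 152 ≡ 14. So 19^19 ≡ 14 (mod 23).
Hence f⁻¹(19) = 14.

14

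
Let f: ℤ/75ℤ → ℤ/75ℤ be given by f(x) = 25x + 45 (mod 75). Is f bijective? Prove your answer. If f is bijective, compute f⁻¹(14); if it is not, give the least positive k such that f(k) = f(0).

3

By definition, f is injective when f(u) = f(v) forces u = v.
We have gcd(25, 75) = 25 > 1. Taking u = 0 and v = 3: f(0) = 45 and f(3) = 25·3 + 45 = 120 ≡ 45 (mod 75).
So f(0) = f(3) while 0 ≠ 3, so f is not injective, hence not bijective.
Since f is not bijective, we find the least positive k with f(k) = f(0): this means 25k ≡ 0 (mod 75), i.e. 75 ∣ 25k. Since gcd(25, 75) = 25, dividing through by 25 this holds exactly when 3 ∣ k.
The smallest positive such k is 3.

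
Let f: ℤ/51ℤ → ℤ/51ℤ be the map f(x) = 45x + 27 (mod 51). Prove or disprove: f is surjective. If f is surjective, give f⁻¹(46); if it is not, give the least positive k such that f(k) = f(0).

17

Recall: f is surjective if every y in the codomain equals f(x) for some x in the domain.
Since gcd(45, 51) = 3, we have 45x ≡ 0 (mod 3) for all x, so f(x) ≡ 0 (mod 3).
But 1 ≢ 0 (mod 3), so 1 ∈ ℤ/51ℤ has no preimage. Therefore f is not surjective.
Since f is not surjective, we find the least positive k with f(k) = f(0): this means 45k ≡ 0 (mod 51), i.e. 51 ∣ 45k. Since gcd(45, 51) = 3, dividing through by 3 this holds exactly when 17 ∣ 15k, and as gcd(15, 17) = 1, exactly when 17 ∣ k.
The smallest positive such k is 17.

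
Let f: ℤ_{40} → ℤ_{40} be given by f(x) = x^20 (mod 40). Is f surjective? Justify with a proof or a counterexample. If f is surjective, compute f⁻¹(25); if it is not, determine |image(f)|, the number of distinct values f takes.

f(1) = 1^20 = 1.
f(3): Repeated squaring mod 40: 3^1 ≡ 3, 3^2 ≡ 3² = 9, 3^4 ≡ 9² = 81 ≡ 1, 3^8 ≡ 1² = 1, 3^16 ≡ 1² = 1. Since 20 = 16 + 4, 3^20 ≡ 1·1: 1·1 = 1. So 3^20 ≡ 1 (mod 40).
So f(1) = f(3) = 1 while 1 ≠ 3, thus f is not injective.
A non-injective map from the 40-element set ℤ_{40} to itself takes at most 39 distinct values, so it cannot be surjective. Therefore f is not surjective.
Since f is not surjective, we determine |image(f)|. Computing x^20 mod 40 for each x (by repeated squaring, reducing mod 40 at every step), the values f(0), f(1), …, f(39) are: 0, 1, 16, 1, 16, 25, 16, 1, 16, 1, 0, 1, 16, 1, 16, 25, 16, 1, 16, 1, 0, 1, 16, 1, 16, 25, 16, 1, 16, 1, 0, 1, 16, 1, 16, 25, 16, 1, 16, 1.
The distinct values are {0, 1, 16, 25}; there are 4 of them.

4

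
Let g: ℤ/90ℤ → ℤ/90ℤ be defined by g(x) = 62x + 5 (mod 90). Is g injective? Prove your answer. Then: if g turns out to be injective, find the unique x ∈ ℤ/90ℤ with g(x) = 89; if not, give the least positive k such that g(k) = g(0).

We have gcd(62, 90) = 2 > 1. Taking x_1 = 0 and x_2 = 45: g(0) = 5 and g(45) = 62·45 + 5 = 2795 ≡ 5 (mod 90).
So g(0) = g(45) while 0 ≠ 45, therefore g is not injective.
Since g is not injective, we find the least positive k with g(k) = g(0): this means 62k ≡ 0 (mod 90), i.e. 90 ∣ 62k. Since gcd(62, 90) = 2, dividing through by 2 this holds exactly when 45 ∣ 31k, and as gcd(31, 45) = 1, exactly when 45 ∣ k.
The smallest positive such k is 45.

45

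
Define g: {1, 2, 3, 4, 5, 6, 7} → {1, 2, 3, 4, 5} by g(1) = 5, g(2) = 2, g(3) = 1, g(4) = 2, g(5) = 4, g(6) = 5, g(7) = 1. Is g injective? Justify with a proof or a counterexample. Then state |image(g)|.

g(2) = 2 = g(4) with 2 ≠ 4, so g is not injective.
The image of g is {1, 2, 4, 5}, which has 4 elements.

4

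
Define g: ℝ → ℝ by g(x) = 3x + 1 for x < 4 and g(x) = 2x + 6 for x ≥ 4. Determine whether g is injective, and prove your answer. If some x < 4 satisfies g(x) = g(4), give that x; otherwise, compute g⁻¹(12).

Both pieces are strictly increasing (slopes 3 and 2), so each is injective on its own interval.
The left piece maps (−∞, 4) onto (−∞, 13); the right piece maps [4, ∞) onto [14, ∞).
These images are disjoint, so no value is attained by both pieces. Hence g is injective.
Because the two images are disjoint, no x < 4 has g(x) = g(4), so we compute g⁻¹(12): 12 lies in (−∞, 13), so solve 3x + 1 = 12: x = (12 − 1)/3 = 11/3.

11/3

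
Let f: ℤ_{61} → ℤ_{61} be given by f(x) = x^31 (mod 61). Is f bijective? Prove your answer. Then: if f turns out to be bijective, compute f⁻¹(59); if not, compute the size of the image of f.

Since 61 is prime, the nonzero elements of ℤ_{61} form a cyclic group of order 60.
As gcd(31, 60) = 1, raising to the 31st power is a bijection on this group: if a^31 ≡ b^31 then (ab^{−1})^31 = 1, and the only element of order dividing gcd(31, 60) = 1 is 1, so a = b.
With f(0) = 0 this makes f injective on all of ℤ_{61}, hence bijective (finite equal-size domain and codomain). In particular f is bijective.
Since f is bijective, we find the preimage of 59. The inverse of x ↦ x^31 on (ℤ_{61})^× is x ↦ x^31, because 31·31 = 961 = 16·60 + 1 ≡ 1 (mod 60) and x^{60} = 1 for x ≠ 0 (Fermat). So f⁻¹(59) = 59^31 mod 61.
Repeated squaring mod 61: 59^1 ≡ 59, 59^2 ≡ 59² = 3481 ≡ 4, 59^4 ≡ 4² = 16, 59^8 ≡ 16² = 256 ≡ 12, 59^16 ≡ 12² = 144 ≡ 22. Since 31 = 16 + 8 + 4 + 2 + 1, 59^31 ≡ 22·12·16·4·59: 22·12 = 264 ≡ 20, then 20·16 = 320 ≡ 15, then 15·4 = 60, then 60·59 = 3540 ≡ 2. So 59^31 ≡ 2 (mod 61).
Hence f⁻¹(59) = 2.

2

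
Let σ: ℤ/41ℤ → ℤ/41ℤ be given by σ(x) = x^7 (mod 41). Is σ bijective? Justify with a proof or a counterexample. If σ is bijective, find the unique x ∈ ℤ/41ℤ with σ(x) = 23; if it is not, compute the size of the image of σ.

31

Since 41 is prime, the nonzero elements of ℤ/41ℤ form a cyclic group of order 40.
As gcd(7, 40) = 1, raising to the 7th power is a bijection on this group: if a^7 ≡ b^7 then (ab^{−1})^7 = 1, and the only element of order dividing gcd(7, 40) = 1 is 1, so a = b.
With σ(0) = 0 this makes σ injective on all of ℤ/41ℤ, hence bijective (finite equal-size domain and codomain). In particular σ is bijective.
Since σ is bijective, we find the preimage of 23. The inverse of x ↦ x^7 on (ℤ/41ℤ)^× is x ↦ x^23, because 7·23 = 161 = 4·40 + 1 ≡ 1 (mod 40) and x^{40} = 1 for x ≠ 0 (Fermat). So σ⁻¹(23) = 23^23 mod 41.
Repeated squaring mod 41: 23^1 ≡ 23, 23^2 ≡ 23² = 529 ≡ 37, 23^4 ≡ 37² = 1369 ≡ 16, 23^8 ≡ 16² = 256 ≡ 10, 23^16 ≡ 10² = 100 ≡ 18. Since 23 = 16 + 4 + 2 + 1, 23^23 ≡ 18·16·37·23: 18·16 = 288 ≡ 1, then 1·37 = 37, then 37·23 = 851 ≡ 31. So 23^23 ≡ 31 (mod 41).
Hence σ⁻¹(23) = 31.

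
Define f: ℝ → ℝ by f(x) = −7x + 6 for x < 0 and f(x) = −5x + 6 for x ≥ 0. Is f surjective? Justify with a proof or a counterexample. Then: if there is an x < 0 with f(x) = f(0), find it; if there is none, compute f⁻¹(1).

1

Both pieces are strictly decreasing (slopes −7 and −5), so each is injective on its own interval.
The left piece maps (−∞, 0) onto (6, ∞); the right piece maps [0, ∞) onto (−∞, 6].
These images together cover ℝ, so f is surjective.
Because the two images are disjoint, no x < 0 has f(x) = f(0), so we compute f⁻¹(1): 1 lies in (−∞, 6], so solve −5x + 6 = 1: x = (1 − 6)/(−5) = 1.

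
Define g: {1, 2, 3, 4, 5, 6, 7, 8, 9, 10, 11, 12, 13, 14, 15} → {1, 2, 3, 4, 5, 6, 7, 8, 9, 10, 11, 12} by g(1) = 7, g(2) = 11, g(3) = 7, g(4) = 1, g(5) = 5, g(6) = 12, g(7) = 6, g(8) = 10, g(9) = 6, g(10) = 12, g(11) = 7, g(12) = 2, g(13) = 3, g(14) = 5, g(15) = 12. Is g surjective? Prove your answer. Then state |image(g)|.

9

No element maps to 4, so g is not surjective.
The image of g is {1, 2, 3, 5, 6, 7, 10, 11, 12}, which has 9 elements.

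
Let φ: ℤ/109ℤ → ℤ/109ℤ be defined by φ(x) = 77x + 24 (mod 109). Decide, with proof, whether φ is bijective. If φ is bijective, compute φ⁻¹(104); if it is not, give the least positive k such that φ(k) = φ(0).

52

Suppose φ(s) = φ(t) in ℤ/109ℤ. Then 77s + 24 ≡ 77t + 24 (mod 109), thus 77(s − t) ≡ 0 (mod 109).
Since gcd(77, 109) = 1, 77 is invertible modulo 109, so s − t ≡ 0 (mod 109), i.e. s = t.
We now compute 77⁻¹ mod 109 explicitly. Euclid's algorithm: 109 = 1·77 + 32, 77 = 2·32 + 13, 32 = 2·13 + 6, 13 = 2·6 + 1; back-substituting gives 1 = 17·77 − 12·109, so 77⁻¹ ≡ 17 (mod 109).
For any y ∈ ℤ/109ℤ, x = 17(y − 24) mod 109 satisfies φ(x) = 77·17(y − 24) + 24 ≡ y (since 77·17 ≡ 1 mod 109). So every y has a preimage.
Thus φ is bijective.
Since φ is bijective, we compute φ⁻¹(104): solve 77x + 24 ≡ 104 (mod 109), i.e. 77x ≡ 80 (mod 109).
Multiplying by 77⁻¹ = 17 gives x ≡ 17·80 = 1360 = 12·109 + 52 ≡ 52 (mod 109).
Check: φ(52) = 77·52 + 24 = 4028 = 36·109 + 104 ≡ 104 (mod 109).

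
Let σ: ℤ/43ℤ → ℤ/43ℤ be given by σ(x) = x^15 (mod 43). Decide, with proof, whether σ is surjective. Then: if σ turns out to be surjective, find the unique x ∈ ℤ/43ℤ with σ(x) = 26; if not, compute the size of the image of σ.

σ(1) = 1^15 = 1.
σ(6): Repeated squaring mod 43: 6^1 ≡ 6, 6^2 ≡ 6² = 36, 6^4 ≡ 36² = 1296 ≡ 6, 6^8 ≡ 6² = 36. Since 15 = 8 + 4 + 2 + 1, 6^15 ≡ 36·6·36·6: 36·6 = 216 ≡ 1, then 1·36 = 36, then 36·6 = 216 ≡ 1. So 6^15 ≡ 1 (mod 43).
So σ(1) = σ(6) = 1 while 1 ≠ 6, so σ is not injective.
A non-injective map from the 43-element set ℤ/43ℤ to itself takes at most 42 distinct values, so it cannot be surjective. Therefore σ is not surjective.
Since σ is not surjective, we determine |image(σ)|. Computing x^15 mod 43 for each x (by repeated squaring, reducing mod 43 at every step), the values σ(0), σ(1), …, σ(42) are: 0, 1, 2, 22, 4, 8, 1, 42, 8, 11, 16, 11, 2, 35, 41, 4, 16, 16, 22, 39, 32, 21, 22, 11, 4, 21, 27, 27, 39, 2, 8, 41, 32, 27, 32, 35, 1, 42, 35, 39, 21, 41, 42.
The distinct values are {0, 1, 2, 4, 8, 11, 16, 21, 22, 27, 32, 35, 39, 41, 42}; there are 15 of them.

15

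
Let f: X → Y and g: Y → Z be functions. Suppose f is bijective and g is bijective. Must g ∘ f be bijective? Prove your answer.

bijective

Injectivity: if g(f(a)) = g(f(b)) then f(a) = f(b) (g injective) so a = b (f injective).
Surjectivity: for c ∈ Z pick b with g(b) = c, then a with f(a) = b; then (g ∘ f)(a) = c.
Hence g ∘ f is bijective.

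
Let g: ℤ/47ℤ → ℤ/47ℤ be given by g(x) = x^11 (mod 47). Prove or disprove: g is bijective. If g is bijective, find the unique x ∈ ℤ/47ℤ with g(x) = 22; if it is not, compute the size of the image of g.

10

Since 47 is prime, the nonzero elements of ℤ/47ℤ form a cyclic group of order 46.
As gcd(11, 46) = 1, raising to the 11th power is a bijection on this group: if a^11 ≡ b^11 then (ab^{−1})^11 = 1, and the only element of order dividing gcd(11, 46) = 1 is 1, so a = b.
With g(0) = 0 this makes g injective on all of ℤ/47ℤ, hence bijective (finite equal-size domain and codomain). In particular g is bijective.
Since g is bijective, we find the preimage of 22. The inverse of x ↦ x^11 on (ℤ/47ℤ)^× is x ↦ x^21, because 11·21 = 231 = 5·46 + 1 ≡ 1 (mod 46) and x^{46} = 1 for x ≠ 0 (Fermat). So g⁻¹(22) = 22^21 mod 47.
Repeated squaring mod 47: 22^1 ≡ 22, 22^2 ≡ 22² = 484 ≡ 14, 22^4 ≡ 14² = 196 ≡ 8, 22^8 ≡ 8² = 64 ≡ 17, 22^16 ≡ 17² = 289 ≡ 7. Since 21 = 16 + 4 + 1, 22^21 ≡ 7·8·22: 7·8 = 56 ≡ 9, then 9·22 = 198 ≡ 10. So 22^21 ≡ 10 (mod 47).
Hence g⁻¹(22) = 10.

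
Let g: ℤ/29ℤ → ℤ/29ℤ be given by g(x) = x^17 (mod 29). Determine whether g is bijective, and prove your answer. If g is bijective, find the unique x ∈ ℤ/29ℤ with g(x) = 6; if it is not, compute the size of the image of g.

Since 29 is prime, the nonzero elements of ℤ/29ℤ form a cyclic group of order 28.
As gcd(17, 28) = 1, raising to the 17th power is a bijection on this group: if a^17 ≡ b^17 then (ab^{−1})^17 = 1, and the only element of order dividing gcd(17, 28) = 1 is 1, so a = b.
With g(0) = 0 this makes g injective on all of ℤ/29ℤ, hence bijective (finite equal-size domain and codomain). In particular g is bijective.
Since g is bijective, we find the preimage of 6. The inverse of x ↦ x^17 on (ℤ/29ℤ)^× is x ↦ x^5, because 17·5 = 85 = 3·28 + 1 ≡ 1 (mod 28) and x^{28} = 1 for x ≠ 0 (Fermat). So g⁻¹(6) = 6^5 mod 29.
Repeated squaring mod 29: 6^1 ≡ 6, 6^2 ≡ 6² = 36 ≡ 7, 6^4 ≡ 7² = 49 ≡ 20. Since 5 = 4 + 1, 6^5 ≡ 20·6: 20·6 = 120 ≡ 4. So 6^5 ≡ 4 (mod 29).
Hence g⁻¹(6) = 4.

4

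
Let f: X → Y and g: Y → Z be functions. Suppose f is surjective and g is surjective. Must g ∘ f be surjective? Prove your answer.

Let c ∈ Z. Since g is surjective, there is b ∈ Y with g(b) = c. Since f is surjective, there is a ∈ X with f(a) = b.
Then (g ∘ f)(a) = g(b) = c. Hence g ∘ f is surjective.

surjective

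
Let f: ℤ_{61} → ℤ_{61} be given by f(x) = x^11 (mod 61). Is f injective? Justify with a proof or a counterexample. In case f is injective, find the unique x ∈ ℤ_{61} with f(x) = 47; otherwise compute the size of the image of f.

13

Since 61 is prime, the nonzero elements of ℤ_{61} form a cyclic group of order 60.
As gcd(11, 60) = 1, raising to the 11th power is a bijection on this group: if s^11 ≡ t^11 then (st^{−1})^11 = 1, and the only element of order dividing gcd(11, 60) = 1 is 1, so s = t.
With f(0) = 0 this makes f injective on all of ℤ_{61}, hence bijective (finite equal-size domain and codomain). In particular f is injective.
Since f is injective, we find the preimage of 47. The inverse of x ↦ x^11 on (ℤ_{61})^× is x ↦ x^11, because 11·11 = 121 = 2·60 + 1 ≡ 1 (mod 60) and x^{60} = 1 for x ≠ 0 (Fermat). So f⁻¹(47) = 47^11 mod 61.
Repeated squaring mod 61: 47^1 ≡ 47, 47^2 ≡ 47² = 2209 ≡ 13, 47^4 ≡ 13² = 169 ≡ 47, 47^8 ≡ 47² = 2209 ≡ 13. Since 11 = 8 + 2 + 1, 47^11 ≡ 13·13·47: 13·13 = 169 ≡ 47, then 47·47 = 2209 ≡ 13. So 47^11 ≡ 13 (mod 61).
Hence f⁻¹(47) = 13.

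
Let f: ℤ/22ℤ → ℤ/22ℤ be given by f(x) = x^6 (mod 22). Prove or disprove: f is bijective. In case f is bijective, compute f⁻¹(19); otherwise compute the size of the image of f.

12

f(10): Repeated squaring mod 22: 10^1 ≡ 10, 10^2 ≡ 10² = 100 ≡ 12, 10^4 ≡ 12² = 144 ≡ 12. Since 6 = 4 + 2, 10^6 ≡ 12·12: 12·12 = 144 ≡ 12. So 10^6 ≡ 12 (mod 22).
f(12): Repeated squaring mod 22: 12^1 ≡ 12, 12^2 ≡ 12² = 144 ≡ 12, 12^4 ≡ 12² = 144 ≡ 12. Since 6 = 4 + 2, 12^6 ≡ 12·12: 12·12 = 144 ≡ 12. So 12^6 ≡ 12 (mod 22).
So f(10) = f(12) = 12 while 10 ≠ 12, thus f is not injective, hence not bijective.
Since f is not bijective, we determine |image(f)|. Computing x^6 mod 22 for each x (by repeated squaring, reducing mod 22 at every step), the values f(0), f(1), …, f(21) are: 0, 1, 20, 3, 4, 5, 16, 15, 14, 9, 12, 11, 12, 9, 14, 15, 16, 5, 4, 3, 20, 1.
The distinct values are {0, 1, 3, 4, 5, 9, 11, 12, 14, 15, 16, 20}; there are 12 of them.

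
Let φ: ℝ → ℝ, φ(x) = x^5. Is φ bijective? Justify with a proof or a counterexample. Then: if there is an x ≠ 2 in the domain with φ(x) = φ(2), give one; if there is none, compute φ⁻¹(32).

On ℝ, x ↦ x^5 is strictly increasing (injective) and for any y ∈ ℝ the 5th root y^{1/5} lies in ℝ (surjective). So φ is bijective.
Since x ↦ x^5 is strictly increasing on ℝ, it is injective there, so no x ≠ 2 in the domain has φ(x) = φ(2). We therefore compute φ⁻¹(32) = 32^{1/5} = 2 (indeed 2^5 = 32).

2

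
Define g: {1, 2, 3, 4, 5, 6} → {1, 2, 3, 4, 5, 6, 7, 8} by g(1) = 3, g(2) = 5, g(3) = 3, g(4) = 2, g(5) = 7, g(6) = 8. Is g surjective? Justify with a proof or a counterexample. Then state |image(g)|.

No element maps to 1, so g is not surjective.
The image of g is {2, 3, 5, 7, 8}, which has 5 elements.

5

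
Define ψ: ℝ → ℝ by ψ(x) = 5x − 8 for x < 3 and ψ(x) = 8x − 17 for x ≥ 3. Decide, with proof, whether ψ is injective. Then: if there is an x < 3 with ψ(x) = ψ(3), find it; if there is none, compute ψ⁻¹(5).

13/5

Both pieces are strictly increasing (slopes 5 and 8), so each is injective on its own interval.
The left piece maps (−∞, 3) onto (−∞, 7); the right piece maps [3, ∞) onto [7, ∞).
These images are disjoint, so no value is attained by both pieces. So ψ is injective.
Because the two images are disjoint, no x < 3 has ψ(x) = ψ(3), so we compute ψ⁻¹(5): 5 lies in (−∞, 7), so solve 5x − 8 = 5: x = (5 + 8)/5 = 13/5.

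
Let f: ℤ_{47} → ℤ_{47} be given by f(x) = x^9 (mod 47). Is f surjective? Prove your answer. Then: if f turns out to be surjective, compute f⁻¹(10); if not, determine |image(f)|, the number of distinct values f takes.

Since 47 is prime, the nonzero elements of ℤ_{47} form a cyclic group of order 46.
As gcd(9, 46) = 1, raising to the 9th power is a bijection on this group: if x_1^9 ≡ x_2^9 then (x_1x_2^{−1})^9 = 1, and the only element of order dividing gcd(9, 46) = 1 is 1, so x_1 = x_2.
With f(0) = 0 this makes f injective on all of ℤ_{47}, hence bijective (finite equal-size domain and codomain). In particular f is surjective.
Since f is surjective, we find the preimage of 10. The inverse of x ↦ x^9 on (ℤ_{47})^× is x ↦ x^41, because 9·41 = 369 = 8·46 + 1 ≡ 1 (mod 46) and x^{46} = 1 for x ≠ 0 (Fermat). So f⁻¹(10) = 10^41 mod 47.
Repeated squaring mod 47: 10^1 ≡ 10, 10^2 ≡ 10² = 100 ≡ 6, 10^4 ≡ 6² = 36, 10^8 ≡ 36² = 1296 ≡ 27, 10^16 ≡ 27² = 729 ≡ 24, 10^32 ≡ 24² = 576 ≡ 12. Since 41 = 32 + 8 + 1, 10^41 ≡ 12·27·10: 12·27 = 324 ≡ 42, then 42·10 = 420 ≡ 44. So 10^41 ≡ 44 (mod 47).
Hence f⁻¹(10) = 44.

44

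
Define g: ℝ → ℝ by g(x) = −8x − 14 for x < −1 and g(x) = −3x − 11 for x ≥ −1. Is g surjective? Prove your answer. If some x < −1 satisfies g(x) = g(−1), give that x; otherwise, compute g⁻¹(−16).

Both pieces are strictly decreasing (slopes −8 and −3), so each is injective on its own interval.
The left piece maps (−∞, −1) onto (−6, ∞); the right piece maps [−1, ∞) onto (−∞, −8].
The union (−6, ∞) ∪ (−∞, −8] omits the interval between −6 and −8; in particular −6 has no preimage. So g is not surjective.
Because the two images are disjoint, no x < −1 has g(x) = g(−1), so we compute g⁻¹(−16): −16 lies in (−∞, −8], so solve −3x − 11 = −16: x = (−16 + 11)/(−3) = 5/3.

5/3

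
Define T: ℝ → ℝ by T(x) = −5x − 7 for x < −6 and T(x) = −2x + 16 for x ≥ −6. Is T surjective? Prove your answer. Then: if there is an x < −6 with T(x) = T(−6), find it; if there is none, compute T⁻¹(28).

Both pieces are strictly decreasing (slopes −5 and −2), so each is injective on its own interval.
The left piece maps (−∞, −6) onto (23, ∞); the right piece maps [−6, ∞) onto (−∞, 28].
The union (23, ∞) ∪ (−∞, 28] covers ℝ, so T is surjective.
For the follow-up: the images overlap, so an x < −6 with T(x) = T(−6) exists. T(−6) = 28; solving −5x − 7 = 28 for x < −6 gives x = (28 + 7)/(−5) = −7.

-7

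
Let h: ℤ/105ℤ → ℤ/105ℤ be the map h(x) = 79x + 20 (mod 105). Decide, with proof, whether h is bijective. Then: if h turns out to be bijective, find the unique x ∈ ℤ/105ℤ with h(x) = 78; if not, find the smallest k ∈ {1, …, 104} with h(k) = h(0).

By definition, injectivity means: for all a, b in the domain, h(a) = h(b) implies a = b.
Suppose h(a) = h(b) in ℤ/105ℤ. Then 79a + 20 ≡ 79b + 20 (mod 105), thus 79(a − b) ≡ 0 (mod 105).
Since gcd(79, 105) = 1, 79 is invertible modulo 105, therefore a − b ≡ 0 (mod 105), i.e. a = b.
We now compute 79⁻¹ mod 105 explicitly. Euclid's algorithm: 105 = 1·79 + 26, 79 = 3·26 + 1; back-substituting gives 1 = 4·79 − 3·105, so 79⁻¹ ≡ 4 (mod 105).
Then y ↦ 4(y − 20) is a two-sided inverse to h, so every y ∈ ℤ/105ℤ has a preimage.
Therefore h is bijective.
Since h is bijective, we find h⁻¹(78): we need 79x ≡ 78 − 20 ≡ 58 (mod 105). Using 79⁻¹ = 4: x ≡ 4·58 = 232 = 2·105 + 22, so x = 22.
Check: h(22) = 79·22 + 20 = 1758 = 16·105 + 78 ≡ 78 (mod 105).

22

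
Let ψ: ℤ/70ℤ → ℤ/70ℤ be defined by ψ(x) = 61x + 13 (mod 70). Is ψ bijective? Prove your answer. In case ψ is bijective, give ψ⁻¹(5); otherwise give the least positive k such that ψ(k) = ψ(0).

32

Recall that ψ is injective if ψ(s) = ψ(t) implies s = t.
Suppose ψ(s) = ψ(t) in ℤ/70ℤ. Then 61s + 13 ≡ 61t + 13 (mod 70), thus 61(s − t) ≡ 0 (mod 70).
Since gcd(61, 70) = 1, 61 is invertible modulo 70, so s − t ≡ 0 (mod 70), i.e. s = t.
We now compute 61⁻¹ mod 70 explicitly. Euclid's algorithm: 70 = 1·61 + 9, 61 = 6·9 + 7, 9 = 1·7 + 2, 7 = 3·2 + 1; back-substituting gives 1 = 31·61 − 27·70, so 61⁻¹ ≡ 31 (mod 70).
For any y ∈ ℤ/70ℤ, x = 31(y − 13) mod 70 satisfies ψ(x) = 61·31(y − 13) + 13 ≡ y (since 61·31 ≡ 1 mod 70). So every y has a preimage.
So ψ is bijective.
Since ψ is bijective, we compute ψ⁻¹(5): solve 61x + 13 ≡ 5 (mod 70), i.e. 61x ≡ 62 (mod 70).
Multiplying by 61⁻¹ = 31 gives x ≡ 31·62 = 1922 = 27·70 + 32 ≡ 32 (mod 70).
Check: ψ(32) = 61·32 + 13 = 1965 = 28·70 + 5 ≡ 5 (mod 70).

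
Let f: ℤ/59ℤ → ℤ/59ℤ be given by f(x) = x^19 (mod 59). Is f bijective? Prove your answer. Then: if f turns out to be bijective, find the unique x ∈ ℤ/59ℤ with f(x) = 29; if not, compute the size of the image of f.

Since 59 is prime, the nonzero elements of ℤ/59ℤ form a cyclic group of order 58.
As gcd(19, 58) = 1, raising to the 19th power is a bijection on this group: if u^19 ≡ v^19 then (uv^{−1})^19 = 1, and the only element of order dividing gcd(19, 58) = 1 is 1, so u = v.
With f(0) = 0 this makes f injective on all of ℤ/59ℤ, hence bijective (finite equal-size domain and codomain). In particular f is bijective.
Since f is bijective, we find the preimage of 29. The inverse of x ↦ x^19 on (ℤ/59ℤ)^× is x ↦ x^55, because 19·55 = 1045 = 18·58 + 1 ≡ 1 (mod 58) and x^{58} = 1 for x ≠ 0 (Fermat). So f⁻¹(29) = 29^55 mod 59.
Repeated squaring mod 59: 29^1 ≡ 29, 29^2 ≡ 29² = 841 ≡ 15, 29^4 ≡ 15² = 225 ≡ 48, 29^8 ≡ 48² = 2304 ≡ 3, 29^16 ≡ 3² = 9, 29^32 ≡ 9² = 81 ≡ 22. Since 55 = 32 + 16 + 4 + 2 + 1, 29^55 ≡ 22·9·48·15·29: 22·9 = 198 ≡ 21, then 21·48 = 1008 ≡ 5, then 5·15 = 75 ≡ 16, then 16·29 = 464 ≡ 51. So 29^55 ≡ 51 (mod 59).
Hence f⁻¹(29) = 51.

51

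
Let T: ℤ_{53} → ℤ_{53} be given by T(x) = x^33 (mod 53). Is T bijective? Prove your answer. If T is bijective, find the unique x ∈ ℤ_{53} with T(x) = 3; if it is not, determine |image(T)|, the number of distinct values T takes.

48

Since 53 is prime, the nonzero elements of ℤ_{53} form a cyclic group of order 52.
As gcd(33, 52) = 1, raising to the 33rd power is a bijection on this group: if u^33 ≡ v^33 then (uv^{−1})^33 = 1, and the only element of order dividing gcd(33, 52) = 1 is 1, so u = v.
With T(0) = 0 this makes T injective on all of ℤ_{53}, hence bijective (finite equal-size domain and codomain). In particular T is bijective.
Since T is bijective, we find the preimage of 3. The inverse of x ↦ x^33 on (ℤ_{53})^× is x ↦ x^41, because 33·41 = 1353 = 26·52 + 1 ≡ 1 (mod 52) and x^{52} = 1 for x ≠ 0 (Fermat). So T⁻¹(3) = 3^41 mod 53.
Repeated squaring mod 53: 3^1 ≡ 3, 3^2 ≡ 3² = 9, 3^4 ≡ 9² = 81 ≡ 28, 3^8 ≡ 28² = 784 ≡ 42, 3^16 ≡ 42² = 1764 ≡ 15, 3^32 ≡ 15² = 225 ≡ 13. Since 41 = 32 + 8 + 1, 3^41 ≡ 13·42·3: 13·42 = 546 ≡ 16, then 16·3 = 48. So 3^41 ≡ 48 (mod 53).
Hence T⁻¹(3) = 48.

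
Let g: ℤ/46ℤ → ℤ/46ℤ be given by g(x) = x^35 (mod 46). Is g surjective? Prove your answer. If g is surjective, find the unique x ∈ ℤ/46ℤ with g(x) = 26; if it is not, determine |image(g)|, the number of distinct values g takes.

Computing x^35 mod 46 for each x (by repeated squaring, reducing mod 46 at every step), the values g(0), g(1), …, g(45) are: 0, 1, 4, 9, 16, 21, 36, 43, 18, 35, 38, 17, 6, 31, 34, 5, 26, 33, 2, 7, 14, 19, 22, 23, 24, 27, 32, 39, 44, 13, 20, 41, 12, 15, 40, 29, 8, 11, 28, 3, 10, 25, 30, 37, 42, 45.
Every element of ℤ/46ℤ appears exactly once in this list, so g is a bijection, and in particular surjective.
Since g is surjective, we read off the preimage of 26 from the same table: g(16) = 26, so g⁻¹(26) = 16.

16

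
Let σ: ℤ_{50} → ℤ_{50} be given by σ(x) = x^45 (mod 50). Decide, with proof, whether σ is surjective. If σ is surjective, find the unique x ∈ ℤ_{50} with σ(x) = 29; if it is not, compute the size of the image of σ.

10

σ(0) = 0^45 = 0.
σ(10): Repeated squaring mod 50: 10^1 ≡ 10, 10^2 ≡ 10² = 100 ≡ 0, 10^4 ≡ 0² = 0, 10^8 ≡ 0² = 0, 10^16 ≡ 0² = 0, 10^32 ≡ 0² = 0. Since 45 = 32 + 8 + 4 + 1, 10^45 ≡ 0·0·0·10: 0·0 = 0, then 0·0 = 0, then 0·10 = 0. So 10^45 ≡ 0 (mod 50).
So σ(0) = σ(10) = 0 while 0 ≠ 10, hence σ is not injective.
A non-injective map from the 50-element set ℤ_{50} to itself takes at most 49 distinct values, so it cannot be surjective. Thus σ is not surjective.
Since σ is not surjective, we determine |image(σ)|. Computing x^45 mod 50 for each x (by repeated squaring, reducing mod 50 at every step), the values σ(0), σ(1), …, σ(49) are: 0, 1, 32, 43, 24, 25, 26, 7, 18, 49, 0, 1, 32, 43, 24, 25, 26, 7, 18, 49, 0, 1, 32, 43, 24, 25, 26, 7, 18, 49, 0, 1, 32, 43, 24, 25, 26, 7, 18, 49, 0, 1, 32, 43, 24, 25, 26, 7, 18, 49.
The distinct values are {0, 1, 7, 18, 24, 25, 26, 32, 43, 49}; there are 10 of them.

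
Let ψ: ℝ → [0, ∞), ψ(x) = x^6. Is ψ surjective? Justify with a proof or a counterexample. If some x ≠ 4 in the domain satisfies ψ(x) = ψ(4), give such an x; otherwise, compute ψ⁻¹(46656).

-4

For any y ∈ [0, ∞), x = y^{1/6} ∈ ℝ satisfies x^6 = y, so ψ is surjective.
For the follow-up, such an x exists: taking x = −4 ∈ ℝ gives ψ(−4) = 4096 = ψ(4) with −4 ≠ 4.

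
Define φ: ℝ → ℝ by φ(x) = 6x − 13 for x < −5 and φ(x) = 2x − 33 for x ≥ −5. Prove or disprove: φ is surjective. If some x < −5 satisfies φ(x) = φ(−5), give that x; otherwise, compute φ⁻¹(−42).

-9/2

Both pieces are strictly increasing (slopes 6 and 2), so each is injective on its own interval.
The left piece maps (−∞, −5) onto (−∞, −43); the right piece maps [−5, ∞) onto [−43, ∞).
These images together cover ℝ, so φ is surjective.
Because the two images are disjoint, no x < −5 has φ(x) = φ(−5), so we compute φ⁻¹(−42): −42 lies in [−43, ∞), so solve 2x − 33 = −42: x = (−42 + 33)/2 = −9/2.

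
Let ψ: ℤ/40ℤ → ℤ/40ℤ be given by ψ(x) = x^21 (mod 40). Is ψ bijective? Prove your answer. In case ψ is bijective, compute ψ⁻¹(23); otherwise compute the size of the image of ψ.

ψ(0) = 0^21 = 0.
ψ(10): Repeated squaring mod 40: 10^1 ≡ 10, 10^2 ≡ 10² = 100 ≡ 20, 10^4 ≡ 20² = 400 ≡ 0, 10^8 ≡ 0² = 0, 10^16 ≡ 0² = 0. Since 21 = 16 + 4 + 1, 10^21 ≡ 0·0·10: 0·0 = 0, then 0·10 = 0. So 10^21 ≡ 0 (mod 40).
So ψ(0) = ψ(10) = 0 while 0 ≠ 10, thus ψ is not injective, hence not bijective.
Since ψ is not bijective, we determine |image(ψ)|. Computing x^21 mod 40 for each x (by repeated squaring, reducing mod 40 at every step), the values ψ(0), ψ(1), …, ψ(39) are: 0, 1, 32, 3, 24, 5, 16, 7, 8, 9, 0, 11, 32, 13, 24, 15, 16, 17, 8, 19, 0, 21, 32, 23, 24, 25, 16, 27, 8, 29, 0, 31, 32, 33, 24, 35, 16, 37, 8, 39.
The distinct values are {0, 1, 3, 5, 7, 8, 9, 11, 13, 15, 16, 17, 19, 21, 23, 24, 25, 27, 29, 31, 32, 33, 35, 37, 39}; there are 25 of them.

25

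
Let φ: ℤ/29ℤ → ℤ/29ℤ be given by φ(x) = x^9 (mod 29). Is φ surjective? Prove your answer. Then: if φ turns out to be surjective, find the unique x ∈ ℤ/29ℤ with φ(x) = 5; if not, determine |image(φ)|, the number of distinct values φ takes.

Since 29 is prime, the nonzero elements of ℤ/29ℤ form a cyclic group of order 28.
As gcd(9, 28) = 1, raising to the 9th power is a bijection on this group: if u^9 ≡ v^9 then (uv^{−1})^9 = 1, and the only element of order dividing gcd(9, 28) = 1 is 1, so u = v.
With φ(0) = 0 this makes φ injective on all of ℤ/29ℤ, hence bijective (finite equal-size domain and codomain). In particular φ is surjective.
Since φ is surjective, we find the preimage of 5. The inverse of x ↦ x^9 on (ℤ/29ℤ)^× is x ↦ x^25, because 9·25 = 225 = 8·28 + 1 ≡ 1 (mod 28) and x^{28} = 1 for x ≠ 0 (Fermat). So φ⁻¹(5) = 5^25 mod 29.
Repeated squaring mod 29: 5^1 ≡ 5, 5^2 ≡ 5² = 25, 5^4 ≡ 25² = 625 ≡ 16, 5^8 ≡ 16² = 256 ≡ 24, 5^16 ≡ 24² = 576 ≡ 25. Since 25 = 16 + 8 + 1, 5^25 ≡ 25·24·5: 25·24 = 600 ≡ 20, then 20·5 = 100 ≡ 13. So 5^25 ≡ 13 (mod 29).
Hence φ⁻¹(5) = 13.

13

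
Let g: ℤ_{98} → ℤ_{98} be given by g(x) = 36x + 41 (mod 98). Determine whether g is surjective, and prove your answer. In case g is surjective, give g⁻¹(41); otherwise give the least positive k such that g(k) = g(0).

Since gcd(36, 98) = 2, we have 36x ≡ 0 (mod 2) for all x, so g(x) ≡ 1 (mod 2).
But 0 ≢ 1 (mod 2), so 0 ∈ ℤ_{98} has no preimage. So g is not surjective.
Since g is not surjective, we find the least positive k with g(k) = g(0): this means 36k ≡ 0 (mod 98), i.e. 98 ∣ 36k. Since gcd(36, 98) = 2, dividing through by 2 this holds exactly when 49 ∣ 18k, and as gcd(18, 49) = 1, exactly when 49 ∣ k.
The smallest positive such k is 49.

49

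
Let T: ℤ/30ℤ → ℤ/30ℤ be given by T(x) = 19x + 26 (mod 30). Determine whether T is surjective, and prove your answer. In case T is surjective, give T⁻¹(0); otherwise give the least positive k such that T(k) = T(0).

Recall: T is surjective if every y in the codomain equals T(x) for some x in the domain.
Since gcd(19, 30) = 1, 19 is invertible modulo 30. Euclid's algorithm: 30 = 1·19 + 11, 19 = 1·11 + 8, 11 = 1·8 + 3, 8 = 2·3 + 2, 3 = 1·2 + 1; back-substituting gives 1 = 19·19 − 12·30, so 19⁻¹ ≡ 19 (mod 30).
Then y ↦ 19(y − 26) is a two-sided inverse to T, so every y ∈ ℤ/30ℤ has a preimage.
Hence T is surjective.
Since T is surjective, we find T⁻¹(0): we need 19x ≡ 0 − 26 ≡ 4 (mod 30). Using 19⁻¹ = 19: x ≡ 19·4 = 76 = 2·30 + 16, so x = 16.
Check: T(16) = 19·16 + 26 = 330 = 11·30 + 0 ≡ 0 (mod 30).

16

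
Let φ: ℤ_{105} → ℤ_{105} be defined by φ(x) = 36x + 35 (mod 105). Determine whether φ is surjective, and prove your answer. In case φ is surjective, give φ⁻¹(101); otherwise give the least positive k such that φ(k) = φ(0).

Since gcd(36, 105) = 3, we have 36x ≡ 0 (mod 3) for all x, so φ(x) ≡ 2 (mod 3).
But 0 ≢ 2 (mod 3), so 0 ∈ ℤ_{105} has no preimage. So φ is not surjective.
Since φ is not surjective, we find the least positive k with φ(k) = φ(0): this means 36k ≡ 0 (mod 105), i.e. 105 ∣ 36k. Since gcd(36, 105) = 3, dividing through by 3 this holds exactly when 35 ∣ 12k, and as gcd(12, 35) = 1, exactly when 35 ∣ k.
The smallest positive such k is 35.

35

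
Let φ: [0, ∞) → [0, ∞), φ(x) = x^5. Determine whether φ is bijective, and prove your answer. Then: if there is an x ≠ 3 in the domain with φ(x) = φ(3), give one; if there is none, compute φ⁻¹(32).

On [0, ∞), x ↦ x^5 is strictly increasing (injective) and for any y ∈ [0, ∞) the 5th root y^{1/5} lies in [0, ∞) (surjective). So φ is bijective.
Since x ↦ x^5 is strictly increasing on [0, ∞), it is injective there, so no x ≠ 3 in the domain has φ(x) = φ(3). We therefore compute φ⁻¹(32) = 32^{1/5} = 2 (indeed 2^5 = 32).

2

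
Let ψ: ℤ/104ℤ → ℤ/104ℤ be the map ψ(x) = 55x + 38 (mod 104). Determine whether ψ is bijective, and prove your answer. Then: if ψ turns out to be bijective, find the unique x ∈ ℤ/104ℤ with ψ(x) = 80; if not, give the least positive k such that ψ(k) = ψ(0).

By definition, injectivity means: for all a, b in the domain, ψ(a) = ψ(b) implies a = b.
Suppose ψ(a) = ψ(b) in ℤ/104ℤ. Then 55a + 38 ≡ 55b + 38 (mod 104), so 55(a − b) ≡ 0 (mod 104).
Since gcd(55, 104) = 1, 55 is invertible modulo 104, hence a − b ≡ 0 (mod 104), i.e. a = b.
We now compute 55⁻¹ mod 104 explicitly. Euclid's algorithm: 104 = 1·55 + 49, 55 = 1·49 + 6, 49 = 8·6 + 1; back-substituting gives 1 = 87·55 − 46·104, so 55⁻¹ ≡ 87 (mod 104).
Then y ↦ 87(y − 38) is a two-sided inverse to ψ, so every y ∈ ℤ/104ℤ has a preimage.
So ψ is bijective.
Since ψ is bijective, we compute ψ⁻¹(80): solve 55x + 38 ≡ 80 (mod 104), i.e. 55x ≡ 42 (mod 104).
Multiplying by 55⁻¹ = 87 gives x ≡ 87·42 = 3654 = 35·104 + 14 ≡ 14 (mod 104).
Check: ψ(14) = 55·14 + 38 = 808 = 7·104 + 80 ≡ 80 (mod 104).

14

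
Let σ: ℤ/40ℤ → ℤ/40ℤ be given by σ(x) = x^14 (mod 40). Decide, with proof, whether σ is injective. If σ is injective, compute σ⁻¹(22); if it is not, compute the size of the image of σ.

σ(4): Repeated squaring mod 40: 4^1 ≡ 4, 4^2 ≡ 4² = 16, 4^4 ≡ 16² = 256 ≡ 16, 4^8 ≡ 16² = 256 ≡ 16. Since 14 = 8 + 4 + 2, 4^14 ≡ 16·16·16: 16·16 = 256 ≡ 16, then 16·16 = 256 ≡ 16. So 4^14 ≡ 16 (mod 40).
σ(6): Repeated squaring mod 40: 6^1 ≡ 6, 6^2 ≡ 6² = 36, 6^4 ≡ 36² = 1296 ≡ 16, 6^8 ≡ 16² = 256 ≡ 16. Since 14 = 8 + 4 + 2, 6^14 ≡ 16·16·36: 16·16 = 256 ≡ 16, then 16·36 = 576 ≡ 16. So 6^14 ≡ 16 (mod 40).
So σ(4) = σ(6) = 16 while 4 ≠ 6, therefore σ is not injective.
Since σ is not injective, we determine |image(σ)|. Computing x^14 mod 40 for each x (by repeated squaring, reducing mod 40 at every step), the values σ(0), σ(1), …, σ(39) are: 0, 1, 24, 9, 16, 25, 16, 9, 24, 1, 0, 1, 24, 9, 16, 25, 16, 9, 24, 1, 0, 1, 24, 9, 16, 25, 16, 9, 24, 1, 0, 1, 24, 9, 16, 25, 16, 9, 24, 1.
The distinct values are {0, 1, 9, 16, 24, 25}; there are 6 of them.

6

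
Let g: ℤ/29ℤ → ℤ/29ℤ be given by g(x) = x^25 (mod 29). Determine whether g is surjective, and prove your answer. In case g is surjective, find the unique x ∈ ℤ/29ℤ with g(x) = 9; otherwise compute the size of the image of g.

Since 29 is prime, the nonzero elements of ℤ/29ℤ form a cyclic group of order 28.
As gcd(25, 28) = 1, raising to the 25th power is a bijection on this group: if a^25 ≡ b^25 then (ab^{−1})^25 = 1, and the only element of order dividing gcd(25, 28) = 1 is 1, so a = b.
With g(0) = 0 this makes g injective on all of ℤ/29ℤ, hence bijective (finite equal-size domain and codomain). In particular g is surjective.
Since g is surjective, we find the preimage of 9. The inverse of x ↦ x^25 on (ℤ/29ℤ)^× is x ↦ x^9, because 25·9 = 225 = 8·28 + 1 ≡ 1 (mod 28) and x^{28} = 1 for x ≠ 0 (Fermat). So g⁻¹(9) = 9^9 mod 29.
Repeated squaring mod 29: 9^1 ≡ 9, 9^2 ≡ 9² = 81 ≡ 23, 9^4 ≡ 23² = 529 ≡ 7, 9^8 ≡ 7² = 49 ≡ 20. Since 9 = 8 + 1, 9^9 ≡ 20·9: 20·9 = 180 ≡ 6. So 9^9 ≡ 6 (mod 29).
Hence g⁻¹(9) = 6.

6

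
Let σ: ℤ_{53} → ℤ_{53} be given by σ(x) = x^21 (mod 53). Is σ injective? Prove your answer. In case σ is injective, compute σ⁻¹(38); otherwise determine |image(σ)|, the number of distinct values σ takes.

9

Since 53 is prime, the nonzero elements of ℤ_{53} form a cyclic group of order 52.
As gcd(21, 52) = 1, raising to the 21st power is a bijection on this group: if x_1^21 ≡ x_2^21 then (x_1x_2^{−1})^21 = 1, and the only element of order dividing gcd(21, 52) = 1 is 1, so x_1 = x_2.
With σ(0) = 0 this makes σ injective on all of ℤ_{53}, hence bijective (finite equal-size domain and codomain). In particular σ is injective.
Since σ is injective, we find the preimage of 38. The inverse of x ↦ x^21 on (ℤ_{53})^× is x ↦ x^5, because 21·5 = 105 = 2·52 + 1 ≡ 1 (mod 52) and x^{52} = 1 for x ≠ 0 (Fermat). So σ⁻¹(38) = 38^5 mod 53.
Repeated squaring mod 53: 38^1 ≡ 38, 38^2 ≡ 38² = 1444 ≡ 13, 38^4 ≡ 13² = 169 ≡ 10. Since 5 = 4 + 1, 38^5 ≡ 10·38: 10·38 = 380 ≡ 9. So 38^5 ≡ 9 (mod 53).
Hence σ⁻¹(38) = 9.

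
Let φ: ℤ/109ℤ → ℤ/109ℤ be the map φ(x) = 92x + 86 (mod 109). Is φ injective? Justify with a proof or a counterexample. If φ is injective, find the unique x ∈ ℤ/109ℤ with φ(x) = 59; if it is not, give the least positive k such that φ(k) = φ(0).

8

Recall: φ is injective when φ(s) = φ(t) forces s = t.
Suppose φ(s) = φ(t) in ℤ/109ℤ. Then 92s + 86 ≡ 92t + 86 (mod 109), hence 92(s − t) ≡ 0 (mod 109).
Since gcd(92, 109) = 1, 92 is invertible modulo 109, hence s − t ≡ 0 (mod 109), i.e. s = t.
So φ is injective.
We now compute 92⁻¹ mod 109 explicitly. Euclid's algorithm: 109 = 1·92 + 17, 92 = 5·17 + 7, 17 = 2·7 + 3, 7 = 2·3 + 1; back-substituting gives 1 = 32·92 − 27·109, so 92⁻¹ ≡ 32 (mod 109).
Since φ is injective, we find φ⁻¹(59): we need 92x ≡ 59 − 86 ≡ 82 (mod 109). Using 92⁻¹ = 32: x ≡ 32·82 = 2624 = 24·109 + 8, so x = 8.
Check: φ(8) = 92·8 + 86 = 822 = 7·109 + 59 ≡ 59 (mod 109).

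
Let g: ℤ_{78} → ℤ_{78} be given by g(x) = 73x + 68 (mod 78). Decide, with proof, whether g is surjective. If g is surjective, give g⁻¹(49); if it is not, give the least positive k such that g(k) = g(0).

Since gcd(73, 78) = 1, 73 is invertible modulo 78. Euclid's algorithm: 78 = 1·73 + 5, 73 = 14·5 + 3, 5 = 1·3 + 2, 3 = 1·2 + 1; back-substituting gives 1 = 31·73 − 29·78, so 73⁻¹ ≡ 31 (mod 78).
For any y ∈ ℤ_{78}, x = 31(y − 68) mod 78 satisfies g(x) = 73·31(y − 68) + 68 ≡ y (since 73·31 ≡ 1 mod 78). So every y has a preimage.
Therefore g is surjective.
Since g is surjective, we compute g⁻¹(49): solve 73x + 68 ≡ 49 (mod 78), i.e. 73x ≡ 59 (mod 78).
Multiplying by 73⁻¹ = 31 gives x ≡ 31·59 = 1829 = 23·78 + 35 ≡ 35 (mod 78).
Check: g(35) = 73·35 + 68 = 2623 = 33·78 + 49 ≡ 49 (mod 78).

35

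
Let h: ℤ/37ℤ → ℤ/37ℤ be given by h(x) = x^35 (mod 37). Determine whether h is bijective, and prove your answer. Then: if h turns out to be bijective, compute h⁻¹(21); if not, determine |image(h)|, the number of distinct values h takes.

Since 37 is prime, the nonzero elements of ℤ/37ℤ form a cyclic group of order 36.
As gcd(35, 36) = 1, raising to the 35th power is a bijection on this group: if u^35 ≡ v^35 then (uv^{−1})^35 = 1, and the only element of order dividing gcd(35, 36) = 1 is 1, so u = v.
With h(0) = 0 this makes h injective on all of ℤ/37ℤ, hence bijective (finite equal-size domain and codomain). In particular h is bijective.
Since h is bijective, we find the preimage of 21. The inverse of x ↦ x^35 on (ℤ/37ℤ)^× is x ↦ x^35, because 35·35 = 1225 = 34·36 + 1 ≡ 1 (mod 36) and x^{36} = 1 for x ≠ 0 (Fermat). So h⁻¹(21) = 21^35 mod 37.
Repeated squaring mod 37: 21^1 ≡ 21, 21^2 ≡ 21² = 441 ≡ 34, 21^4 ≡ 34² = 1156 ≡ 9, 21^8 ≡ 9² = 81 ≡ 7, 21^16 ≡ 7² = 49 ≡ 12, 21^32 ≡ 12² = 144 ≡ 33. Since 35 = 32 + 2 + 1, 21^35 ≡ 33·34·21: 33·34 = 1122 ≡ 12, then 12·21 = 252 ≡ 30. So 21^35 ≡ 30 (mod 37).
Hence h⁻¹(21) = 30.

30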